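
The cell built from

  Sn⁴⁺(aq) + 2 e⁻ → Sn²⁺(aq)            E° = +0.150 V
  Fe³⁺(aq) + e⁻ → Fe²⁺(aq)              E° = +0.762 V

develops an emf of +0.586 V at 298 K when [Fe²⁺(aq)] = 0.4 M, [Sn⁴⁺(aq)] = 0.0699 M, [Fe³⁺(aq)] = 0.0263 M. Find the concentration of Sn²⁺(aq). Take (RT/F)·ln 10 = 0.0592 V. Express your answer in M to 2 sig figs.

2.1 M

The Fe³⁺/Fe²⁺ couple has the larger reduction potential, so it is the cathode: E°cell = +0.762 − (+0.150) = +0.612 V and n = 2.
Rearranging E = E° − (0.0592/n)·log Q gives log Q = 2(+0.612 − (+0.586))/0.0592 = 0.878.
The balanced reaction is 2 Fe³⁺(aq) + Sn²⁺(aq) → 2 Fe²⁺(aq) + Sn⁴⁺(aq), so Q = ([Fe²⁺(aq)]^2·[Sn⁴⁺(aq)]) / ([Fe³⁺(aq)]^2·[Sn²⁺(aq)]).
Isolating [Sn²⁺(aq)] in Q = 10^{0.878} yields log [Sn²⁺(aq)] = 0.331, i.e. 2.1 M.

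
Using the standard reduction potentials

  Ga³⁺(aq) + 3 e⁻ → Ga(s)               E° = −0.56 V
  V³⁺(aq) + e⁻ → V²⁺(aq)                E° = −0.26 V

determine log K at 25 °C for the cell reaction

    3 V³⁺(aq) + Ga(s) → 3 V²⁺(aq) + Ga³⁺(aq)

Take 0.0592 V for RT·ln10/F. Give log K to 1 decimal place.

log K = 15.2

The V³⁺/V²⁺ couple is reduced (cathode); E°cell = −0.26 − (−0.56) = +0.30 V with n = 3.
At equilibrium E = 0, so log K = nE°cell / 0.0592 = (3)(+0.30) / 0.0592 = 15.2.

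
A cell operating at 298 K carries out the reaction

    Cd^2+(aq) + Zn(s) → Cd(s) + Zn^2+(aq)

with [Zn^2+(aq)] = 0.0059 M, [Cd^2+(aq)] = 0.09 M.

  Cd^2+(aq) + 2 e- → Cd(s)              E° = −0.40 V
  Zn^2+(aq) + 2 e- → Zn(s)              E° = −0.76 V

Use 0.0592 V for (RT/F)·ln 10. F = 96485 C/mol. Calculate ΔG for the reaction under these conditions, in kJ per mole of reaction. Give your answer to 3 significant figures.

−76.2 kJ/mol

E°cell = −0.40 − (−0.76) = +0.36 V; the balanced reaction transfers n = 2 electrons.
Q = [Zn^2+(aq)] / [Cd^2+(aq)] = 0.0656, so log Q = −1.183 and E = +0.36 − (0.0592/2)(−1.183) = +0.3950 V.
Finally ΔG = −nFE = −(2)(96485 C/mol)(+0.3950 V) = −76.2 kJ/mol.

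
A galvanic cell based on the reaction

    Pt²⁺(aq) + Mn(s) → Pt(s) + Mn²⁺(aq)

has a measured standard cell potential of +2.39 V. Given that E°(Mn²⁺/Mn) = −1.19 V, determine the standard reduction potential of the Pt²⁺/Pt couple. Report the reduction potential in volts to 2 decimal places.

In the reaction as written the Pt²⁺/Pt couple is reduced (cathode) and Mn²⁺/Mn is oxidized (anode), so E°cell = E°(Pt²⁺/Pt) − E°(Mn²⁺/Mn).
E°(Pt²⁺/Pt) = E°cell + E°(anode) = +2.39 + (−1.19) = +1.20 V.

+1.20 V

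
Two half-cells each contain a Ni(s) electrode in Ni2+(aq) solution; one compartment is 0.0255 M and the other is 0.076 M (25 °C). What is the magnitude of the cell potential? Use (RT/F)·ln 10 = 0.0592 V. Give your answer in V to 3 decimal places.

For a concentration cell E°cell = 0, since both electrodes use the same couple.
The compartment with the higher Ni2+(aq) concentration (0.076 M) acts as the cathode; ions are reduced there and produced at the dilute (0.0255 M) anode.
With n = 2, Ecell = −(0.0592/2)·log([dilute]/[conc]) = −(0.0592/2)·log(0.0255/0.076) = +0.014 V.

0.014 V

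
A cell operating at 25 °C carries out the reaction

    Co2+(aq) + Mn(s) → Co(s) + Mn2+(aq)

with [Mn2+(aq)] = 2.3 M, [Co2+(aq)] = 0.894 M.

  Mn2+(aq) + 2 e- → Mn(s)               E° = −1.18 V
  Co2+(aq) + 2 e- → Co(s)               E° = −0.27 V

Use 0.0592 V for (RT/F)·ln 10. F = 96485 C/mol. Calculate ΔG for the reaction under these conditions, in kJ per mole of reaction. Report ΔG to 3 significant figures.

−173 kJ/mol

The standard cell potential is −0.27 − (−1.18) = +0.91 V, with n = 2 electrons in the balanced equation.
Here Q = [Mn2+(aq)] / [Co2+(aq)] = 2.57 (log Q = 0.410), giving E = +0.91 − (0.0592/2)·(0.410) = +0.8979 V.
ΔG = −nFE = −(2)(96485)(+0.8979) J/mol = −173 kJ/mol.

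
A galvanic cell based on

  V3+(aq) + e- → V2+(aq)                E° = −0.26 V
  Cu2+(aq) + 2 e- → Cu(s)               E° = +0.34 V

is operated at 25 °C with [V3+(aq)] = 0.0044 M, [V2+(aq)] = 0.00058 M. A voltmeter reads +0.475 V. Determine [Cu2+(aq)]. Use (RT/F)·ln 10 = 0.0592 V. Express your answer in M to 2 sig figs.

0.0034 M

The Cu²⁺/Cu couple has the larger reduction potential, so it is the cathode: E°cell = +0.34 − (−0.26) = +0.60 V and n = 2.
From the Nernst equation, log Q = n(E° − E)/0.0592 = 2·(+0.60 − (+0.475))/0.0592 = 4.223.
For Cu2+(aq) + 2 V2+(aq) → Cu(s) + 2 V3+(aq), the reaction quotient is Q = [V3+(aq)]^2 / ([Cu2+(aq)]·[V2+(aq)]^2).
Isolating [Cu2+(aq)] in Q = 10^{4.223} yields log [Cu2+(aq)] = −2.463, i.e. 0.0034 M.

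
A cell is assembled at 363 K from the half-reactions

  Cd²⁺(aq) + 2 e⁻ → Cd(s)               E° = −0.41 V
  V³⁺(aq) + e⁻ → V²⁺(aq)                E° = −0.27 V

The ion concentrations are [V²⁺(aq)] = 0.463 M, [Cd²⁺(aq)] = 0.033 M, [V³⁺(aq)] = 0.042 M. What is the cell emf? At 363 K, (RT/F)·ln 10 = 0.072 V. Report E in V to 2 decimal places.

+0.12 V

The V³⁺/V²⁺ couple has the more positive E°, so it is the cathode; Cd²⁺/Cd is the anode.
The standard potential is −0.27 − (−0.41) = +0.14 V and the balanced reaction transfers n = 2 electrons.
The balanced reaction is 2 V³⁺(aq) + Cd(s) → 2 V²⁺(aq) + Cd²⁺(aq), so Q = ([V²⁺(aq)]^2·[Cd²⁺(aq)]) / [V³⁺(aq)]^2 = 4.01 and log Q = 0.603.
E = E° − (0.072/n)·log Q = +0.14 − (0.072/2)(0.603) = +0.12 V.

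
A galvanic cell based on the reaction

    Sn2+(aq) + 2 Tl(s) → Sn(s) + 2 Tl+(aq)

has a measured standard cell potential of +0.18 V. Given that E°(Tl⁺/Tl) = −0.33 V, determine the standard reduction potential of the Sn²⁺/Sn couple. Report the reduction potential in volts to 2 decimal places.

−0.15 V

In the reaction as written the Sn²⁺/Sn couple is reduced (cathode) and Tl⁺/Tl is oxidized (anode), so E°cell = E°(Sn²⁺/Sn) − E°(Tl⁺/Tl).
E°(Sn²⁺/Sn) = E°cell + E°(anode) = +0.18 + (−0.33) = −0.15 V.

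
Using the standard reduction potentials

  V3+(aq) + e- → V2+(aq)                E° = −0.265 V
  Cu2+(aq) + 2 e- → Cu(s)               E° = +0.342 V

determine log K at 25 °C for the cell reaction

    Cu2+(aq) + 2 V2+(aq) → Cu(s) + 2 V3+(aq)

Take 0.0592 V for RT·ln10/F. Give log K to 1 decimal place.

log K = 20.5

The Cu²⁺/Cu couple is reduced (cathode); E°cell = +0.342 − (−0.265) = +0.607 V with n = 2.
At equilibrium E = 0, so log K = nE°cell / 0.0592 = (2)(+0.607) / 0.0592 = 20.5.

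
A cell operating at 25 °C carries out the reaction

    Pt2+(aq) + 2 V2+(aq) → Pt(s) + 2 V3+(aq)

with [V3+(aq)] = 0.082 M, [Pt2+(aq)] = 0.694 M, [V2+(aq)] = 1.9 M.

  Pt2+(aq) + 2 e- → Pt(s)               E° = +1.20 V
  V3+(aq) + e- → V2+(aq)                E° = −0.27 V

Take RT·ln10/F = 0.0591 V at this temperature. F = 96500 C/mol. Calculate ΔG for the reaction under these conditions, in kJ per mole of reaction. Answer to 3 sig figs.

The standard cell potential is +1.20 − (−0.27) = +1.47 V, with n = 2 electrons in the balanced equation.
Here Q = [V3+(aq)]^2 / ([Pt2+(aq)]·[V2+(aq)]^2) = 0.00268 (log Q = −2.571), giving E = +1.47 − (0.0591/2)·(−2.571) = +1.5460 V.
Then ΔG = −nFE = −2 × 96500 × +1.5460 J/mol = −298 kJ/mol.

−298 kJ/mol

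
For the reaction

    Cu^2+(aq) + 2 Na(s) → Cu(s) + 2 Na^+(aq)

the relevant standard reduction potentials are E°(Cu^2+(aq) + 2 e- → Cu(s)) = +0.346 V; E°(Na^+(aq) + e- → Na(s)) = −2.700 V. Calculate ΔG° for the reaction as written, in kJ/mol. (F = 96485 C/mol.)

−588 kJ/mol

In the reaction as written Cu^2+(aq) is reduced, so the Cu²⁺/Cu couple is the cathode and Na⁺/Na is the anode.
E°cell = +0.346 − (−2.700) = +3.046 V; balancing electrons gives n = 2.
ΔG° = −nFE°cell = −(2)(96485)(+3.046) J/mol = −588 kJ/mol.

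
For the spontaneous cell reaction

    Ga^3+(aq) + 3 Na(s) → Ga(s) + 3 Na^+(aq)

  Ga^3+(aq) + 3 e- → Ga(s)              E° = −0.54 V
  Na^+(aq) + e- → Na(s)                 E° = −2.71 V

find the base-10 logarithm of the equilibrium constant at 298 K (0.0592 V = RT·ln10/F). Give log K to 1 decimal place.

log K = 110.0

The Ga³⁺/Ga couple is reduced (cathode); E°cell = −0.54 − (−2.71) = +2.17 V with n = 3.
At equilibrium E = 0, so log K = nE°cell / 0.0592 = (3)(+2.17) / 0.0592 = 110.0.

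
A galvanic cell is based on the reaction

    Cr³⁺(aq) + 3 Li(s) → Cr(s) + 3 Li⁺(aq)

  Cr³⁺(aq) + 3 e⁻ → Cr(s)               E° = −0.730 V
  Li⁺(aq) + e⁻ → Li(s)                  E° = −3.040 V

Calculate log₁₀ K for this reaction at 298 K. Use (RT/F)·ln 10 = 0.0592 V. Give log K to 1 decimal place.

The Cr³⁺/Cr couple is reduced (cathode); E°cell = −0.730 − (−3.040) = +2.310 V with n = 3.
At equilibrium E = 0, so log K = nE°cell / 0.0592 = (3)(+2.310) / 0.0592 = 117.1.

log K = 117.1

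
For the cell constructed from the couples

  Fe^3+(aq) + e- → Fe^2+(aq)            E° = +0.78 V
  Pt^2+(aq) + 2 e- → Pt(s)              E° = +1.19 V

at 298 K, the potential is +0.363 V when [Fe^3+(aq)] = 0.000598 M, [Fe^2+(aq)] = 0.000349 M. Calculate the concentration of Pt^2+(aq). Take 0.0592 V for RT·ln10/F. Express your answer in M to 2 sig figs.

0.076 M

Pt²⁺/Pt is the cathode (higher E°); E°cell = +1.19 − (+0.78) = +0.41 V with n = 2.
Since E = E° − (0.0592/n)·log Q, log Q = n(E° − E)/0.0592 = 1.588.
The balanced reaction is Pt^2+(aq) + 2 Fe^2+(aq) → Pt(s) + 2 Fe^3+(aq), so Q = [Fe^3+(aq)]^2 / ([Pt^2+(aq)]·[Fe^2+(aq)]^2).
Solving for the unknown gives log [Pt^2+(aq)] = −1.120, so [Pt^2+(aq)] ≈ 0.076 M.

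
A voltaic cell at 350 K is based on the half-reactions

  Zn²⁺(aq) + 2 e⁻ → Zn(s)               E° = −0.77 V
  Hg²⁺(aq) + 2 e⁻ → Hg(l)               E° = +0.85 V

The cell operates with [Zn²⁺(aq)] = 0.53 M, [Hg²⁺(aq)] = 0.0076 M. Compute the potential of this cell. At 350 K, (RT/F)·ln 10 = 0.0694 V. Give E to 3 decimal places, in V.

+1.556 V

Since E°(Hg²⁺/Hg) > E°(Zn²⁺/Zn), Hg²⁺/Hg serves as the cathode.
E°cell = +0.85 − (−0.77) = +1.62 V, with n = 2 electrons transferred.
The balanced reaction is Hg²⁺(aq) + Zn(s) → Hg(l) + Zn²⁺(aq), so Q = [Zn²⁺(aq)] / [Hg²⁺(aq)] = 69.7 and log Q = 1.843.
Applying E = E° − (RT ln10/nF)·log Q gives +1.62 − (0.0694/2)(1.843) = +1.556 V.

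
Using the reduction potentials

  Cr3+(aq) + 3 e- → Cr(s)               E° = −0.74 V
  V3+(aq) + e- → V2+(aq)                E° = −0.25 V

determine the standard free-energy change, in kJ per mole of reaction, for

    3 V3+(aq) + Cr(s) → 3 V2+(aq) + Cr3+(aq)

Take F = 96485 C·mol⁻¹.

In the reaction as written V3+(aq) is reduced, so the V³⁺/V²⁺ couple is the cathode and Cr³⁺/Cr is the anode.
E°cell = −0.25 − (−0.74) = +0.49 V; balancing electrons gives n = 3.
ΔG° = −nFE°cell = −(3)(96485)(+0.49) J/mol = −142 kJ/mol.

−142 kJ/mol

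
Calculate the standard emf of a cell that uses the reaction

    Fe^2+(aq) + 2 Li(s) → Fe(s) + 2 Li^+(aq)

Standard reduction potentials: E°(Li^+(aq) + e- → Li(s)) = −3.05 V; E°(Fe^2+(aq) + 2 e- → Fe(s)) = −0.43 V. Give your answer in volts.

Fe^2+(aq) gains electrons, so the Fe²⁺/Fe couple is the cathode; the Li⁺/Li couple is the anode.
E°cell = E°(cathode) − E°(anode) = −0.43 − (−3.05) = +2.62 V.

+2.62 V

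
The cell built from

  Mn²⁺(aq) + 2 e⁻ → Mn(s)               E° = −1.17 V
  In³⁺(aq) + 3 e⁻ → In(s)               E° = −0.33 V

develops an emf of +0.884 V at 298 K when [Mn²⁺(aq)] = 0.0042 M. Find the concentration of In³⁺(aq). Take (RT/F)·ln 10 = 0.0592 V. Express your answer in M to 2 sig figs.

0.046 M

In³⁺/In is the cathode (higher E°); E°cell = −0.33 − (−1.17) = +0.84 V with n = 6.
From the Nernst equation, log Q = n(E° − E)/0.0592 = 6·(+0.84 − (+0.884))/0.0592 = −4.459.
The balanced reaction is 2 In³⁺(aq) + 3 Mn(s) → 2 In(s) + 3 Mn²⁺(aq), so Q = [Mn²⁺(aq)]^3 / [In³⁺(aq)]^2.
Substituting the known concentrations and solving, log [In³⁺(aq)] = −1.336 and [In³⁺(aq)] = 0.046 M.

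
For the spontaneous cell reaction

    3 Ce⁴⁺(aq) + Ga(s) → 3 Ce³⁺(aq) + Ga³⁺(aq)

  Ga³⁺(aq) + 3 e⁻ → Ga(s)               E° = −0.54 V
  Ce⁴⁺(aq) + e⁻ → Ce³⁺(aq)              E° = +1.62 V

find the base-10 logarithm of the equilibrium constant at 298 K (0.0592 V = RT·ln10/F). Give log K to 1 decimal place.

The Ce⁴⁺/Ce³⁺ couple is reduced (cathode); E°cell = +1.62 − (−0.54) = +2.16 V with n = 3.
At equilibrium E = 0, so log K = nE°cell / 0.0592 = (3)(+2.16) / 0.0592 = 109.5.

log K = 109.5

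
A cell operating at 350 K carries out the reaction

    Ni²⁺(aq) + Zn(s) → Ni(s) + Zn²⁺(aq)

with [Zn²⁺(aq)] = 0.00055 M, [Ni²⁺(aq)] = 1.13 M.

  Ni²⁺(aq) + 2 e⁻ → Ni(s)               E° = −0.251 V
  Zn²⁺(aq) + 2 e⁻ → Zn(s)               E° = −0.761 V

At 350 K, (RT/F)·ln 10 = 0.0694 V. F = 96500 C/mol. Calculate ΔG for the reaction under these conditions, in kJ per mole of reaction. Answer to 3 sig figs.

−121 kJ/mol

With Ni²⁺/Ni reduced at the cathode, E°cell = −0.251 − (−0.761) = +0.510 V and n = 2.
Here Q = [Zn²⁺(aq)] / [Ni²⁺(aq)] = 0.000487 (log Q = −3.313), giving E = +0.510 − (0.0694/2)·(−3.313) = +0.6250 V.
Finally ΔG = −nFE = −(2)(96500 C/mol)(+0.6250 V) = −121 kJ/mol.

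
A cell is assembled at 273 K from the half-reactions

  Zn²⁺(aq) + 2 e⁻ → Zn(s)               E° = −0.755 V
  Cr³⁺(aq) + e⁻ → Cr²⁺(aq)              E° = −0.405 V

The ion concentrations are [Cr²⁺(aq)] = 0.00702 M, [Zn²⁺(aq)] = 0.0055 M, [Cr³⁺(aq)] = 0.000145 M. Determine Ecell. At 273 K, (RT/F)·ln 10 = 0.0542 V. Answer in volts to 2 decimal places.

+0.32 V

The Cr³⁺/Cr²⁺ couple has the more positive E°, so it is the cathode; Zn²⁺/Zn is the anode.
E°cell = −0.405 − (−0.755) = +0.350 V, with n = 2 electrons transferred.
For the overall reaction 2 Cr³⁺(aq) + Zn(s) → 2 Cr²⁺(aq) + Zn²⁺(aq), Q = ([Cr²⁺(aq)]^2·[Zn²⁺(aq)]) / [Cr³⁺(aq)]^2 = 12.9, giving log Q = 1.110.
E = E° − (0.0542/n)·log Q = +0.350 − (0.0542/2)(1.110) = +0.32 V.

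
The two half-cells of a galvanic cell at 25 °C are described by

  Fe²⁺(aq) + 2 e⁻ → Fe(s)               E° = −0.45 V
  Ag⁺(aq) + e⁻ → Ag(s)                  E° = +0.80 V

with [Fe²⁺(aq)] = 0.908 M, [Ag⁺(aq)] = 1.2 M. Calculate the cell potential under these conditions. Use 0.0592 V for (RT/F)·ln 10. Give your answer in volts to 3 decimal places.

+1.256 V

The Ag⁺/Ag couple has the more positive E°, so it is the cathode; Fe²⁺/Fe is the anode.
E°cell = E°cat − E°an = +0.80 − (−0.45) = +1.25 V; n = 2.
Balancing gives 2 Ag⁺(aq) + Fe(s) → 2 Ag(s) + Fe²⁺(aq); hence Q = [Fe²⁺(aq)] / [Ag⁺(aq)]^2 = 0.631 (log Q = −0.200).
Applying E = E° − (RT ln10/nF)·log Q gives +1.25 − (0.0592/2)(−0.200) = +1.256 V.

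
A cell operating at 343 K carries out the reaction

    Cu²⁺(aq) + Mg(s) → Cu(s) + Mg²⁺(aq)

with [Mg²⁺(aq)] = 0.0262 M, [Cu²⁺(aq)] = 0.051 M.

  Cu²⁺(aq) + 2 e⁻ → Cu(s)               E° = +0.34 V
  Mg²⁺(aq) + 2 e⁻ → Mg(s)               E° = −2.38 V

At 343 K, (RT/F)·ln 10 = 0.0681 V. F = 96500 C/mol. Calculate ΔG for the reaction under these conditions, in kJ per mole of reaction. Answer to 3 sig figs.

−527 kJ/mol

The standard cell potential is +0.34 − (−2.38) = +2.72 V, with n = 2 electrons in the balanced equation.
The reaction quotient is [Mg²⁺(aq)] / [Cu²⁺(aq)] = 0.514; by Nernst, E = +2.72 − (0.0681/2)(−0.289) = +2.7298 V.
Then ΔG = −nFE = −2 × 96500 × +2.7298 J/mol = −527 kJ/mol.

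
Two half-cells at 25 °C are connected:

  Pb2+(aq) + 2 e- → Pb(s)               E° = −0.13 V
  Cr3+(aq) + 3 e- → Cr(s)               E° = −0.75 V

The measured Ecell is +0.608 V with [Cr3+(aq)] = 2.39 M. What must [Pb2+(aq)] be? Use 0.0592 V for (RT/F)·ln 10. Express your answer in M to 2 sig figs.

0.70 M

With Pb²⁺/Pb at the cathode and Cr³⁺/Cr at the anode, E°cell = −0.13 − (−0.75) = +0.62 V (n = 6).
From the Nernst equation, log Q = n(E° − E)/0.0592 = 6·(+0.62 − (+0.608))/0.0592 = 1.216.
Balancing electrons gives 3 Pb2+(aq) + 2 Cr(s) → 3 Pb(s) + 2 Cr3+(aq); thus Q = [Cr3+(aq)]^2 / [Pb2+(aq)]^3.
Isolating [Pb2+(aq)] in Q = 10^{1.216} yields log [Pb2+(aq)] = −0.153, i.e. 0.70 M.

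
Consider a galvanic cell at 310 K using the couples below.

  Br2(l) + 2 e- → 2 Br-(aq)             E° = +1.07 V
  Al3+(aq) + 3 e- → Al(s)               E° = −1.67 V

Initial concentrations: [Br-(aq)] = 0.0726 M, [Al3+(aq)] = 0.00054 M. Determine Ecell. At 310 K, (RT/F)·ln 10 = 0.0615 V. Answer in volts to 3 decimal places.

+2.877 V

Since E°(Br₂/Br⁻) > E°(Al³⁺/Al), Br₂/Br⁻ serves as the cathode.
E°cell = +1.07 − (−1.67) = +2.74 V, with n = 6 electrons transferred.
The balanced reaction is 3 Br2(l) + 2 Al(s) → 6 Br-(aq) + 2 Al3+(aq), so Q = [Br-(aq)]^6·[Al3+(aq)]^2 = 4.27×10^−14 and log Q = −13.370.
E = E° − (0.0615/n)·log Q = +2.74 − (0.0615/6)(−13.370) = +2.877 V.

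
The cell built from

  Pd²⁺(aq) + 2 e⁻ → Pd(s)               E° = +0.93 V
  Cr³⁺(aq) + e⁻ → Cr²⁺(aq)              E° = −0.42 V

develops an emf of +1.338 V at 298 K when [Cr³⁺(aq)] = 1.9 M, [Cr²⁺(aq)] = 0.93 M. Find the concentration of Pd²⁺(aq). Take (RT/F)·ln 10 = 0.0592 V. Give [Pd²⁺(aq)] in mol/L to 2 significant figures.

Pd²⁺/Pd is the cathode (higher E°); E°cell = +0.93 − (−0.42) = +1.35 V with n = 2.
Rearranging E = E° − (0.0592/n)·log Q gives log Q = 2(+1.35 − (+1.338))/0.0592 = 0.405.
For Pd²⁺(aq) + 2 Cr²⁺(aq) → Pd(s) + 2 Cr³⁺(aq), the reaction quotient is Q = [Cr³⁺(aq)]^2 / ([Pd²⁺(aq)]·[Cr²⁺(aq)]^2).
Solving for the unknown gives log [Pd²⁺(aq)] = 0.216, so [Pd²⁺(aq)] ≈ 1.6 M.

1.6 M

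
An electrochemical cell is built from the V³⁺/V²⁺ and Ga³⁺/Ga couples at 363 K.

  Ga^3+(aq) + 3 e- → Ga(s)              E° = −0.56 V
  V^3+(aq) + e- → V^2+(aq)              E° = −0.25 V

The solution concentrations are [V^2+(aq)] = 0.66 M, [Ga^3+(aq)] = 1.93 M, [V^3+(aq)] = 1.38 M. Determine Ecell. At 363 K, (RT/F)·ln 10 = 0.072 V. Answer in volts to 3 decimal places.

+0.326 V

The V³⁺/V²⁺ couple has the more positive E°, so it is the cathode; Ga³⁺/Ga is the anode.
The standard potential is −0.25 − (−0.56) = +0.31 V and the balanced reaction transfers n = 3 electrons.
The balanced reaction is 3 V^3+(aq) + Ga(s) → 3 V^2+(aq) + Ga^3+(aq), so Q = ([V^2+(aq)]^3·[Ga^3+(aq)]) / [V^3+(aq)]^3 = 0.211 and log Q = −0.675.
E = E° − (0.072/n)·log Q = +0.31 − (0.072/3)(−0.675) = +0.326 V.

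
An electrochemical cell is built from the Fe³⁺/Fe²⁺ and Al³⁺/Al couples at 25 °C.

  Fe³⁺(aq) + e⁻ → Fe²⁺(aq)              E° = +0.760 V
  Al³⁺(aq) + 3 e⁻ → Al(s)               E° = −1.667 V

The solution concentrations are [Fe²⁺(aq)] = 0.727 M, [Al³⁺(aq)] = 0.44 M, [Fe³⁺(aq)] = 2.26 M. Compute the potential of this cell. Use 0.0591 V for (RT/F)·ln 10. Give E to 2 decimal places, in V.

+2.46 V

Fe³⁺/Fe²⁺ is reduced (cathode, E° = +0.760 V) and Al³⁺/Al is oxidized (anode).
The standard potential is +0.760 − (−1.667) = +2.427 V and the balanced reaction transfers n = 3 electrons.
Balancing gives 3 Fe³⁺(aq) + Al(s) → 3 Fe²⁺(aq) + Al³⁺(aq); hence Q = ([Fe²⁺(aq)]^3·[Al³⁺(aq)]) / [Fe³⁺(aq)]^3 = 0.0146 (log Q = −1.834).
By the Nernst equation, E = +2.427 − (0.0591/3)·(−1.834) = +2.46 V.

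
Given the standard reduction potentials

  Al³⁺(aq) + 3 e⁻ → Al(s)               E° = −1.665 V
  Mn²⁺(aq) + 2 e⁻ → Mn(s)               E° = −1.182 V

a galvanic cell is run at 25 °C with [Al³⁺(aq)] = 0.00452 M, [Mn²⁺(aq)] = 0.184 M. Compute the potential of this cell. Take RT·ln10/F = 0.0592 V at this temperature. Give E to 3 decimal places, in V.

+0.508 V

Since E°(Mn²⁺/Mn) > E°(Al³⁺/Al), Mn²⁺/Mn serves as the cathode.
The standard potential is −1.182 − (−1.665) = +0.483 V and the balanced reaction transfers n = 6 electrons.
For the overall reaction 3 Mn²⁺(aq) + 2 Al(s) → 3 Mn(s) + 2 Al³⁺(aq), Q = [Al³⁺(aq)]^2 / [Mn²⁺(aq)]^3 = 0.00328, giving log Q = −2.484.
By the Nernst equation, E = +0.483 − (0.0592/6)·(−2.484) = +0.508 V.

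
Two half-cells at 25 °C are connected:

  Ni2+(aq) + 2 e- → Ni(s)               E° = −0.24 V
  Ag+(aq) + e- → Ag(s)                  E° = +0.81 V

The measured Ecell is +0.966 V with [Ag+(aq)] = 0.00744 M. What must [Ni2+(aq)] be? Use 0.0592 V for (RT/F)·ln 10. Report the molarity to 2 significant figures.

With Ag⁺/Ag at the cathode and Ni²⁺/Ni at the anode, E°cell = +0.81 − (−0.24) = +1.05 V (n = 2).
Rearranging E = E° − (0.0592/n)·log Q gives log Q = 2(+1.05 − (+0.966))/0.0592 = 2.838.
Balancing electrons gives 2 Ag+(aq) + Ni(s) → 2 Ag(s) + Ni2+(aq); thus Q = [Ni2+(aq)] / [Ag+(aq)]^2.
Substituting the known concentrations and solving, log [Ni2+(aq)] = −1.419 and [Ni2+(aq)] = 0.038 M.

0.038 M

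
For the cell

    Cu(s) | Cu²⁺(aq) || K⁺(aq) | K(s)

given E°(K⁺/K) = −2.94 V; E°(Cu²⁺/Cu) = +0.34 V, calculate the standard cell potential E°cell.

By convention the left-hand electrode in cell notation is the anode (oxidation) and the right-hand electrode is the cathode (reduction).
E°cell = E°(right) − E°(left) = −2.94 − (+0.34) = −3.28 V.
The negative sign shows that, as written, the cell would require an external voltage to drive the reaction.

−3.28 V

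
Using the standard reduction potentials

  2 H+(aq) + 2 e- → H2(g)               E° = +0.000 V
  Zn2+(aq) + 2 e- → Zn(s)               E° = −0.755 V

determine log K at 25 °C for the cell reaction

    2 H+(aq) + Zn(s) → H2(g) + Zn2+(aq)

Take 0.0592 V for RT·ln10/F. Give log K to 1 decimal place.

The 2H⁺/H₂ couple is reduced (cathode); E°cell = +0.000 − (−0.755) = +0.755 V with n = 2.
At equilibrium E = 0, so log K = nE°cell / 0.0592 = (2)(+0.755) / 0.0592 = 25.5.

log K = 25.5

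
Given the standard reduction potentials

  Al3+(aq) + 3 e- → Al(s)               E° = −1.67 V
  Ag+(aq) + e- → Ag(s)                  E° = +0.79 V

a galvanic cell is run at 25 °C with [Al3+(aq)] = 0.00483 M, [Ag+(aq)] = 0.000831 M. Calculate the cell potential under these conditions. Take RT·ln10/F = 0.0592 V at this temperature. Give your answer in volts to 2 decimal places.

+2.32 V

Since E°(Ag⁺/Ag) > E°(Al³⁺/Al), Ag⁺/Ag serves as the cathode.
E°cell = +0.79 − (−1.67) = +2.46 V, with n = 3 electrons transferred.
For the overall reaction 3 Ag+(aq) + Al(s) → 3 Ag(s) + Al3+(aq), Q = [Al3+(aq)] / [Ag+(aq)]^3 = 8.42×10^6, giving log Q = 6.925.
Applying E = E° − (RT ln10/nF)·log Q gives +2.46 − (0.0592/3)(6.925) = +2.32 V.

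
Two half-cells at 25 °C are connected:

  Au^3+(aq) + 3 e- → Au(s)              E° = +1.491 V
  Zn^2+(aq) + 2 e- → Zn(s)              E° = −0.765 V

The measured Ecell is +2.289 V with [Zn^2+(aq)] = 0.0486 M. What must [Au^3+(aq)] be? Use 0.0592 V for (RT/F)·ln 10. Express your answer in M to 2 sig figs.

0.50 M

The Au³⁺/Au couple has the larger reduction potential, so it is the cathode: E°cell = +1.491 − (−0.765) = +2.256 V and n = 6.
From the Nernst equation, log Q = n(E° − E)/0.0592 = 6·(+2.256 − (+2.289))/0.0592 = −3.345.
Balancing electrons gives 2 Au^3+(aq) + 3 Zn(s) → 2 Au(s) + 3 Zn^2+(aq); thus Q = [Zn^2+(aq)]^3 / [Au^3+(aq)]^2.
Substituting the known concentrations and solving, log [Au^3+(aq)] = −0.298 and [Au^3+(aq)] = 0.50 M.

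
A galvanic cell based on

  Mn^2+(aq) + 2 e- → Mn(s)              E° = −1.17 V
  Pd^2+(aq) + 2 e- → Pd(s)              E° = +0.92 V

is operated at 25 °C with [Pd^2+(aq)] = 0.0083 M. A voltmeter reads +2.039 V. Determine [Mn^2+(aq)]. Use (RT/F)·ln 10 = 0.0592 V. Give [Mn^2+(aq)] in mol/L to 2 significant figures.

0.44 M

Pd²⁺/Pd is the cathode (higher E°); E°cell = +0.92 − (−1.17) = +2.09 V with n = 2.
Rearranging E = E° − (0.0592/n)·log Q gives log Q = 2(+2.09 − (+2.039))/0.0592 = 1.723.
The balanced reaction is Pd^2+(aq) + Mn(s) → Pd(s) + Mn^2+(aq), so Q = [Mn^2+(aq)] / [Pd^2+(aq)].
Substituting the known concentrations and solving, log [Mn^2+(aq)] = −0.358 and [Mn^2+(aq)] = 0.44 M.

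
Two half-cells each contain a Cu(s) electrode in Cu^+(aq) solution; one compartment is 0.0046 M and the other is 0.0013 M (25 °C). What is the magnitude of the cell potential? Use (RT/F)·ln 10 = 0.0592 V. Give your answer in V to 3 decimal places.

0.032 V

For a concentration cell E°cell = 0, since both electrodes use the same couple.
The compartment with the higher Cu^+(aq) concentration (0.0046 M) acts as the cathode; ions are reduced there and produced at the dilute (0.0013 M) anode.
With n = 1, Ecell = −(0.0592/1)·log([dilute]/[conc]) = −(0.0592/1)·log(0.0013/0.0046) = +0.032 V.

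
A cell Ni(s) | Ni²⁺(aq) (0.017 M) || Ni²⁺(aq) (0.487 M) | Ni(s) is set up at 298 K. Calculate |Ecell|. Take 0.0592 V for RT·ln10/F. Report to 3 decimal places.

0.043 V

For a concentration cell E°cell = 0, since both electrodes use the same couple.
The compartment with the higher Ni²⁺(aq) concentration (0.487 M) acts as the cathode; ions are reduced there and produced at the dilute (0.017 M) anode.
With n = 2, Ecell = −(0.0592/2)·log([dilute]/[conc]) = −(0.0592/2)·log(0.017/0.487) = +0.043 V.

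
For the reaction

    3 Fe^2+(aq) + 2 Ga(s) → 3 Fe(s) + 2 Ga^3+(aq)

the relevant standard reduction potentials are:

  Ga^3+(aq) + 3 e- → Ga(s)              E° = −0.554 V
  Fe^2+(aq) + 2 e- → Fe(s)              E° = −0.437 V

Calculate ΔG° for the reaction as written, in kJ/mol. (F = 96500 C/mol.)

In the reaction as written Fe^2+(aq) is reduced, so the Fe²⁺/Fe couple is the cathode and Ga³⁺/Ga is the anode.
E°cell = −0.437 − (−0.554) = +0.117 V; balancing electrons gives n = 6.
ΔG° = −nFE°cell = −(6)(96500)(+0.117) J/mol = −67.7 kJ/mol.

−67.7 kJ/mol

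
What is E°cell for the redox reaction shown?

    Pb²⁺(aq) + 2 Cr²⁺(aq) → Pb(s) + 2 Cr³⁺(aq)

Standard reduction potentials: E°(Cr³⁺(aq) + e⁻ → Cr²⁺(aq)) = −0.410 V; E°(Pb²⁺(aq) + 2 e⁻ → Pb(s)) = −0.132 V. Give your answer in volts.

+0.278 V

Pb²⁺(aq) gains electrons, so the Pb²⁺/Pb couple is the cathode; the Cr³⁺/Cr²⁺ couple is the anode.
E°cell = E°(cathode) − E°(anode) = −0.132 − (−0.410) = +0.278 V.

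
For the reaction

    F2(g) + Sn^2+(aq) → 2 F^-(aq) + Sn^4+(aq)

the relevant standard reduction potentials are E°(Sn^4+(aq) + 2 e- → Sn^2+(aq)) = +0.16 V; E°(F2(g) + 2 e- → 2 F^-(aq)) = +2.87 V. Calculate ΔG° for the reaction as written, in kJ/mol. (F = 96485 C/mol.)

−523 kJ/mol

In the reaction as written F2(g) is reduced, so the F₂/F⁻ couple is the cathode and Sn⁴⁺/Sn²⁺ is the anode.
E°cell = +2.87 − (+0.16) = +2.71 V; balancing electrons gives n = 2.
ΔG° = −nFE°cell = −(2)(96485)(+2.71) J/mol = −523 kJ/mol.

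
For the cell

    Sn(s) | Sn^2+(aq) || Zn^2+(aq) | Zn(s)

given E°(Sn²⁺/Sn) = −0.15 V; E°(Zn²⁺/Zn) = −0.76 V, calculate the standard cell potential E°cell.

−0.61 V

By convention the left-hand electrode in cell notation is the anode (oxidation) and the right-hand electrode is the cathode (reduction).
E°cell = E°(right) − E°(left) = −0.76 − (−0.15) = −0.61 V.
The negative sign shows that, as written, the cell would require an external voltage to drive the reaction.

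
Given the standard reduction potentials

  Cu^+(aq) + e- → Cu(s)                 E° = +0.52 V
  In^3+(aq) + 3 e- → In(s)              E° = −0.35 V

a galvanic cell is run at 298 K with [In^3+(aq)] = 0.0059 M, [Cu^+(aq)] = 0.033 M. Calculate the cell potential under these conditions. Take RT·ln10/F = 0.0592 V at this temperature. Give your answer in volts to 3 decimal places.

+0.826 V

Cu⁺/Cu is reduced (cathode, E° = +0.52 V) and In³⁺/In is oxidized (anode).
The standard potential is +0.52 − (−0.35) = +0.87 V and the balanced reaction transfers n = 3 electrons.
Balancing gives 3 Cu^+(aq) + In(s) → 3 Cu(s) + In^3+(aq); hence Q = [In^3+(aq)] / [Cu^+(aq)]^3 = 164 (log Q = 2.215).
E = E° − (0.0592/n)·log Q = +0.87 − (0.0592/3)(2.215) = +0.826 V.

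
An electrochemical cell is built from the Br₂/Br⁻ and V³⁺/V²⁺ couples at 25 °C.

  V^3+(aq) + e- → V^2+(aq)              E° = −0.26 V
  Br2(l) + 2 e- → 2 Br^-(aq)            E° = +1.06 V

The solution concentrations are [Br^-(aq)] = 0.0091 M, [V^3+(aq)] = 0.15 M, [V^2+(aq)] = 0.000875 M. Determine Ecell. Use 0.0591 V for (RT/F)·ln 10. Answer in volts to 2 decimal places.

The Br₂/Br⁻ couple has the more positive E°, so it is the cathode; V³⁺/V²⁺ is the anode.
E°cell = E°cat − E°an = +1.06 − (−0.26) = +1.32 V; n = 2.
Balancing gives Br2(l) + 2 V^2+(aq) → 2 Br^-(aq) + 2 V^3+(aq); hence Q = ([Br^-(aq)]^2·[V^3+(aq)]^2) / [V^2+(aq)]^2 = 2.43 (log Q = 0.386).
Applying E = E° − (RT ln10/nF)·log Q gives +1.32 − (0.0591/2)(0.386) = +1.31 V.

+1.31 V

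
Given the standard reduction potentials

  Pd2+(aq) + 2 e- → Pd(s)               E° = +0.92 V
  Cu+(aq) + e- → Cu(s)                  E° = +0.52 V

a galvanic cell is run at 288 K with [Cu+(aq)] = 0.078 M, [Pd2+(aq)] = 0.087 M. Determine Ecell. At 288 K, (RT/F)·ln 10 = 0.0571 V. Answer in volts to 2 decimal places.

+0.43 V

The Pd²⁺/Pd couple has the more positive E°, so it is the cathode; Cu⁺/Cu is the anode.
The standard potential is +0.92 − (+0.52) = +0.40 V and the balanced reaction transfers n = 2 electrons.
The balanced reaction is Pd2+(aq) + 2 Cu(s) → Pd(s) + 2 Cu+(aq), so Q = [Cu+(aq)]^2 / [Pd2+(aq)] = 0.0699 and log Q = −1.155.
E = E° − (0.0571/n)·log Q = +0.40 − (0.0571/2)(−1.155) = +0.43 V.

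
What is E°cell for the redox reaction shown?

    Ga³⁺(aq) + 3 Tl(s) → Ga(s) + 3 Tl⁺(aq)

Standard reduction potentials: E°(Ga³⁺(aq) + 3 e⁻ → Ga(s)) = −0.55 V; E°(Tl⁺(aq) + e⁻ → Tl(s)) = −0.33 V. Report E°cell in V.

−0.22 V

Ga³⁺(aq) gains electrons, so the Ga³⁺/Ga couple is the cathode; the Tl⁺/Tl couple is the anode.
E°cell = E°(cathode) − E°(anode) = −0.55 − (−0.33) = −0.22 V.
The negative E°cell means the reaction is non-spontaneous in the direction written.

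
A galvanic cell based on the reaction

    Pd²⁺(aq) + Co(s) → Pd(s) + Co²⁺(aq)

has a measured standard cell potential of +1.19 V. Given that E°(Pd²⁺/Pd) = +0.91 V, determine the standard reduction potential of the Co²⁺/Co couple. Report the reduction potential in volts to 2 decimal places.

In the reaction as written the Pd²⁺/Pd couple is reduced (cathode) and Co²⁺/Co is oxidized (anode), so E°cell = E°(Pd²⁺/Pd) − E°(Co²⁺/Co).
E°(Co²⁺/Co) = E°(cathode) − E°cell = +0.91 − (+1.19) = −0.28 V.

−0.28 V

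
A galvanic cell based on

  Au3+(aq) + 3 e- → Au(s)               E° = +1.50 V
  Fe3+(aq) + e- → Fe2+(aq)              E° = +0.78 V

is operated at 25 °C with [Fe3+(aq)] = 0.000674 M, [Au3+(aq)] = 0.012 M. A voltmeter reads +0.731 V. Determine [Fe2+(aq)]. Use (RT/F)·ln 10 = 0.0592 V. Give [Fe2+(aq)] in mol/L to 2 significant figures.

The Au³⁺/Au couple has the larger reduction potential, so it is the cathode: E°cell = +1.50 − (+0.78) = +0.72 V and n = 3.
Rearranging E = E° − (0.0592/n)·log Q gives log Q = 3(+0.72 − (+0.731))/0.0592 = −0.557.
Balancing electrons gives Au3+(aq) + 3 Fe2+(aq) → Au(s) + 3 Fe3+(aq); thus Q = [Fe3+(aq)]^3 / ([Au3+(aq)]·[Fe2+(aq)]^3).
Solving for the unknown gives log [Fe2+(aq)] = −2.345, so [Fe2+(aq)] ≈ 0.0045 M.

0.0045 M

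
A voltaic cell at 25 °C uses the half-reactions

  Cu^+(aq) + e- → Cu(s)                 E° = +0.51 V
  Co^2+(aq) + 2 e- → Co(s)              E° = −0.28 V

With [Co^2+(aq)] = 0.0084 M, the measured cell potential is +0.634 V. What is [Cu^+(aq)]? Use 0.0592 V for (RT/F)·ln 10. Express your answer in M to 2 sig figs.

0.00021 M

The Cu⁺/Cu couple has the larger reduction potential, so it is the cathode: E°cell = +0.51 − (−0.28) = +0.79 V and n = 2.
Since E = E° − (0.0592/n)·log Q, log Q = n(E° − E)/0.0592 = 5.270.
The balanced reaction is 2 Cu^+(aq) + Co(s) → 2 Cu(s) + Co^2+(aq), so Q = [Co^2+(aq)] / [Cu^+(aq)]^2.
Solving for the unknown gives log [Cu^+(aq)] = −3.673, so [Cu^+(aq)] ≈ 0.00021 M.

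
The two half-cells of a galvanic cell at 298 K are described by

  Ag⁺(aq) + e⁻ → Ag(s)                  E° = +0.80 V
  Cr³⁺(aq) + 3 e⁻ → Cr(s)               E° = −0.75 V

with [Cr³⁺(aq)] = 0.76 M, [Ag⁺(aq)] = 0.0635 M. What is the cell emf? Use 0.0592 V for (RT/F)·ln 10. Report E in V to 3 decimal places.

+1.481 V

Since E°(Ag⁺/Ag) > E°(Cr³⁺/Cr), Ag⁺/Ag serves as the cathode.
The standard potential is +0.80 − (−0.75) = +1.55 V and the balanced reaction transfers n = 3 electrons.
For the overall reaction 3 Ag⁺(aq) + Cr(s) → 3 Ag(s) + Cr³⁺(aq), Q = [Cr³⁺(aq)] / [Ag⁺(aq)]^3 = 2.97×10^3, giving log Q = 3.472.
By the Nernst equation, E = +1.55 − (0.0592/3)·(3.472) = +1.481 V.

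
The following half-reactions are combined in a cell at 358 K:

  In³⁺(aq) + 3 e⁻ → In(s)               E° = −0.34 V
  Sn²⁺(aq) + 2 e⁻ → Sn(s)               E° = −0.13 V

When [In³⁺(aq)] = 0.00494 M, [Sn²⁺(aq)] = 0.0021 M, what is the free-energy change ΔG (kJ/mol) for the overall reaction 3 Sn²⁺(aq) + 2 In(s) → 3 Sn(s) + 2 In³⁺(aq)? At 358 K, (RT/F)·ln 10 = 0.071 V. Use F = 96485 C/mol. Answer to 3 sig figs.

The standard cell potential is −0.13 − (−0.34) = +0.21 V, with n = 6 electrons in the balanced equation.
Here Q = [In³⁺(aq)]^2 / [Sn²⁺(aq)]^3 = 2.64×10^3 (log Q = 3.421), giving E = +0.21 − (0.071/6)·(3.421) = +0.1695 V.
Finally ΔG = −nFE = −(6)(96485 C/mol)(+0.1695 V) = −98.1 kJ/mol.

−98.1 kJ/mol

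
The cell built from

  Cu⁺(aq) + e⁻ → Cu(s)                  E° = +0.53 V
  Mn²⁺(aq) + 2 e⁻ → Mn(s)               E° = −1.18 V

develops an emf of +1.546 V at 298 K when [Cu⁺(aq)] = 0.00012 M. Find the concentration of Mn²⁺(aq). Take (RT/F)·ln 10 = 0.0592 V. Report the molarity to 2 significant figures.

0.0050 M

Cu⁺/Cu is the cathode (higher E°); E°cell = +0.53 − (−1.18) = +1.71 V with n = 2.
Rearranging E = E° − (0.0592/n)·log Q gives log Q = 2(+1.71 − (+1.546))/0.0592 = 5.541.
For 2 Cu⁺(aq) + Mn(s) → 2 Cu(s) + Mn²⁺(aq), the reaction quotient is Q = [Mn²⁺(aq)] / [Cu⁺(aq)]^2.
Solving for the unknown gives log [Mn²⁺(aq)] = −2.301, so [Mn²⁺(aq)] ≈ 0.0050 M.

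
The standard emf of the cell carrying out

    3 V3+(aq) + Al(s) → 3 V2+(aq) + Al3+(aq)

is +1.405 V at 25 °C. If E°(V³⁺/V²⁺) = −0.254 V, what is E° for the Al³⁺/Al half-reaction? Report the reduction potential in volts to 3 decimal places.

−1.659 V

In the reaction as written the V³⁺/V²⁺ couple is reduced (cathode) and Al³⁺/Al is oxidized (anode), so E°cell = E°(V³⁺/V²⁺) − E°(Al³⁺/Al).
E°(Al³⁺/Al) = E°(cathode) − E°cell = −0.254 − (+1.405) = −1.659 V.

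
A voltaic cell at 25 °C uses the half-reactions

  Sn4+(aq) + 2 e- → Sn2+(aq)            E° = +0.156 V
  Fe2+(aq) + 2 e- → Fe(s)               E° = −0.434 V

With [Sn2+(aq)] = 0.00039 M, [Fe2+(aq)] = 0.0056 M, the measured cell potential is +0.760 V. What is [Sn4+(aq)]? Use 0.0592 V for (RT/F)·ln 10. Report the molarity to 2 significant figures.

The Sn⁴⁺/Sn²⁺ couple has the larger reduction potential, so it is the cathode: E°cell = +0.156 − (−0.434) = +0.590 V and n = 2.
From the Nernst equation, log Q = n(E° − E)/0.0592 = 2·(+0.590 − (+0.760))/0.0592 = −5.743.
For Sn4+(aq) + Fe(s) → Sn2+(aq) + Fe2+(aq), the reaction quotient is Q = ([Sn2+(aq)]·[Fe2+(aq)]) / [Sn4+(aq)].
Solving for the unknown gives log [Sn4+(aq)] = 0.082, so [Sn4+(aq)] ≈ 1.2 M.

1.2 M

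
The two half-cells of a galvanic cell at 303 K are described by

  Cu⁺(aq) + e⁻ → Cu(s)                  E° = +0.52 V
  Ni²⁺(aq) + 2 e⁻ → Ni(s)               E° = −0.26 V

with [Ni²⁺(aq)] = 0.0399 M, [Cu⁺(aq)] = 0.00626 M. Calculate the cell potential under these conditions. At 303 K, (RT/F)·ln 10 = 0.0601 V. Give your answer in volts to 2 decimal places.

+0.69 V

Since E°(Cu⁺/Cu) > E°(Ni²⁺/Ni), Cu⁺/Cu serves as the cathode.
The standard potential is +0.52 − (−0.26) = +0.78 V and the balanced reaction transfers n = 2 electrons.
The balanced reaction is 2 Cu⁺(aq) + Ni(s) → 2 Cu(s) + Ni²⁺(aq), so Q = [Ni²⁺(aq)] / [Cu⁺(aq)]^2 = 1.02×10^3 and log Q = 3.008.
Applying E = E° − (RT ln10/nF)·log Q gives +0.78 − (0.0601/2)(3.008) = +0.69 V.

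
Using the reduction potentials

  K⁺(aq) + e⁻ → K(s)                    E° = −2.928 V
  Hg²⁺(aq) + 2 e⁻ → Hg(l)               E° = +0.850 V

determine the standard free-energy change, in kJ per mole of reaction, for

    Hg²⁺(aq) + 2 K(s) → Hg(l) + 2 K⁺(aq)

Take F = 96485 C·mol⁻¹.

−729 kJ/mol

In the reaction as written Hg²⁺(aq) is reduced, so the Hg²⁺/Hg couple is the cathode and K⁺/K is the anode.
E°cell = +0.850 − (−2.928) = +3.778 V; balancing electrons gives n = 2.
ΔG° = −nFE°cell = −(2)(96485)(+3.778) J/mol = −729 kJ/mol.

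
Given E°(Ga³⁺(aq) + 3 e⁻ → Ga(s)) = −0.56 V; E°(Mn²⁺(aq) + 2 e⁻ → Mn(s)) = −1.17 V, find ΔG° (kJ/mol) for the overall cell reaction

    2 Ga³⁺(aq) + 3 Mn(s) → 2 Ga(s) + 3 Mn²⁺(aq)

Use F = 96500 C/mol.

In the reaction as written Ga³⁺(aq) is reduced, so the Ga³⁺/Ga couple is the cathode and Mn²⁺/Mn is the anode.
E°cell = −0.56 − (−1.17) = +0.61 V; balancing electrons gives n = 6.
ΔG° = −nFE°cell = −(6)(96500)(+0.61) J/mol = −353 kJ/mol.

−353 kJ/mol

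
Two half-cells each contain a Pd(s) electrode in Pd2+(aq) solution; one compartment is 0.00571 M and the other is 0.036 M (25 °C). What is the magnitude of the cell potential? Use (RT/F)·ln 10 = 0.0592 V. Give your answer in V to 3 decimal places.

For a concentration cell E°cell = 0, since both electrodes use the same couple.
The compartment with the higher Pd2+(aq) concentration (0.036 M) acts as the cathode; ions are reduced there and produced at the dilute (0.00571 M) anode.
With n = 2, Ecell = −(0.0592/2)·log([dilute]/[conc]) = −(0.0592/2)·log(0.00571/0.036) = +0.024 V.

0.024 V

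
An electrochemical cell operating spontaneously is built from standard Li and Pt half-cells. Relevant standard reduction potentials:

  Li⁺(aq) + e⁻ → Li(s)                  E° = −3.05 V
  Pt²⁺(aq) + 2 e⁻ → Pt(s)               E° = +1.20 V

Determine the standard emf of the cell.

+4.25 V

Of the two couples in this cell, the one with the more positive reduction potential is reduced at the cathode: here that is Pt²⁺/Pt (+1.20 V); Li⁺/Li (−3.05 V) is the anode.
E°cell = E°(cathode) − E°(anode) = +1.20 − (−3.05) = +4.25 V.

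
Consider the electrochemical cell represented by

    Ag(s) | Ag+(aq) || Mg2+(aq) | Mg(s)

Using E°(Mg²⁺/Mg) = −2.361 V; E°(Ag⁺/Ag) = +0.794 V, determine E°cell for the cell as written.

By convention the left-hand electrode in cell notation is the anode (oxidation) and the right-hand electrode is the cathode (reduction).
E°cell = E°(right) − E°(left) = −2.361 − (+0.794) = −3.155 V.
The negative sign shows that, as written, the cell would require an external voltage to drive the reaction.

−3.155 V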